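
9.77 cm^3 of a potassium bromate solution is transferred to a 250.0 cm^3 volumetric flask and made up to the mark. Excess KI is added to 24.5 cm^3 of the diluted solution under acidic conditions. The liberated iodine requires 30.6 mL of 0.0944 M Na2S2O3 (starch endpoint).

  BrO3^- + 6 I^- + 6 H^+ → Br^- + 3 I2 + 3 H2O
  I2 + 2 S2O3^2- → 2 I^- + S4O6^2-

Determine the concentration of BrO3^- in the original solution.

0.503 M

n(S2O3^2-) = 0.0306 × 0.0944 = 2.89 × 10^-3 mol
n(I2) = n(S2O3^2-)/2 = 1.44 × 10^-3 mol
From the 1:3 ratio, n(BrO3^-) in the aliquot = 1/3 × 1.44 × 10^-3 = 4.81 × 10^-4 mol
[BrO3^-]_dilute = 4.81 × 10^-4 / 0.0245 = 0.0197 mol/L
[BrO3^-]_original = 0.0197 × 250.0/9.77 = 0.503 mol/L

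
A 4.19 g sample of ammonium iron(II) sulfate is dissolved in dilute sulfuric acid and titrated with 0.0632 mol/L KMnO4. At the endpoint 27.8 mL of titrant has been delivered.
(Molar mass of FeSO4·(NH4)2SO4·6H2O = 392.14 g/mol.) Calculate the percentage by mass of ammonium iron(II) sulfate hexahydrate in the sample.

82.2 %

MnO4^- + 5 Fe^2+ + 8 H^+ → Mn^2+ + 5 Fe^3+ + 4 H2O
n(KMnO4) = 0.0278 L × 0.0632 mol/L = 1.76 × 10^-3 mol
From the 5:1 ratio, n(FeSO4·(NH4)2SO4·6H2O) = 5/1 × 1.76 × 10^-3 = 8.78 × 10^-3 mol
mass of FeSO4·(NH4)2SO4·6H2O = 8.78 × 10^-3 × 392.14 g/mol = 3.44 g
% FeSO4·(NH4)2SO4·6H2O = 3.44 / 4.19 × 100 = 82.2 %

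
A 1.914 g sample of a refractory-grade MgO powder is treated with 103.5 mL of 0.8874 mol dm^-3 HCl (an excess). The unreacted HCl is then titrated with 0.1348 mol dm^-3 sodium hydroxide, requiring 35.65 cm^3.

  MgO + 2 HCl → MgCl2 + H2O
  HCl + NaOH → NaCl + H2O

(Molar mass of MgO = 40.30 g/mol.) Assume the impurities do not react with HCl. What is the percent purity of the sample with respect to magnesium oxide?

91.63 %

n(HCl) added = 0.1035 × 0.8874 = 0.09185 mol
n(NaOH) used in back-titration = 0.03565 × 0.1348 = 4.806 × 10^-3 mol
n(HCl) left over = 4.806 × 10^-3 mol (1:1 ratio)
n(HCl) consumed by analyte = 0.09185 − 4.806 × 10^-3 = 0.08704 mol
From the 1:2 ratio, n(MgO) = 1/2 × 0.08704 = 0.04352 mol
mass of MgO = 0.04352 × 40.30 = 1.754 g
% MgO = 1.754 / 1.914 × 100 = 91.63 %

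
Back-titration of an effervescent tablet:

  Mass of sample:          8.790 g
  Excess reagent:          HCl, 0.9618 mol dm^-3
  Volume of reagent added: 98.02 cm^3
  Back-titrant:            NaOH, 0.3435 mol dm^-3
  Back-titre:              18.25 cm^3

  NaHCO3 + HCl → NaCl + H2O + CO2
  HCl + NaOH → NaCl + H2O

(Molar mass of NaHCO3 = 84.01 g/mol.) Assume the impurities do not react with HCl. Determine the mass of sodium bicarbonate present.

7.393 g

n(HCl) added = 0.09802 × 0.9618 = 0.09428 mol
n(NaOH) used in back-titration = 0.01825 × 0.3435 = 6.269 × 10^-3 mol
n(HCl) left over = 6.269 × 10^-3 mol (1:1 ratio)
n(HCl) consumed by analyte = 0.09428 − 6.269 × 10^-3 = 0.08801 mol
n(NaHCO3) = 0.08801 mol (1:1 ratio)
mass of NaHCO3 = 0.08801 × 84.01 = 7.393 g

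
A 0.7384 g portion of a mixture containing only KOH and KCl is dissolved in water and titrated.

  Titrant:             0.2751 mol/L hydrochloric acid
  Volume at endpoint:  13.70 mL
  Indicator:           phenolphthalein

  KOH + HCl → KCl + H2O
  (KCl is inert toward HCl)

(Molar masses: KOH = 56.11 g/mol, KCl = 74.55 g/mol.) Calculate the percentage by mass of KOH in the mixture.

28.64 %

n(HCl) = 0.01370 × 0.2751 = 3.769 × 10^-3 mol
Let x = n(KOH), y = n(KCl).
Titrant: 1x = 3.769 × 10^-3;  mass: 56.11x + 74.55y = 0.7384
Solving, x = 3.769 × 10^-3 mol, y = 7.068 × 10^-3 mol
mass of KOH = 3.769 × 10^-3 × 56.11 = 0.2115 g
% KOH = 0.2115 / 0.7384 × 100 = 28.64 %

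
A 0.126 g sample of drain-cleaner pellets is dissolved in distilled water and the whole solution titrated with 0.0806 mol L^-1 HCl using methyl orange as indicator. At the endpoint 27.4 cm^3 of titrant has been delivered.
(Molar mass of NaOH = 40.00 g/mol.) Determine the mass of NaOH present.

NaOH + HCl → NaCl + H2O
n(HCl) = 0.0274 L × 0.0806 mol/L = 2.21 × 10^-3 mol
n(NaOH) = 2.21 × 10^-3 mol (1:1 ratio)
mass of NaOH = 2.21 × 10^-3 × 40.00 g/mol = 0.0883 g

0.0883 g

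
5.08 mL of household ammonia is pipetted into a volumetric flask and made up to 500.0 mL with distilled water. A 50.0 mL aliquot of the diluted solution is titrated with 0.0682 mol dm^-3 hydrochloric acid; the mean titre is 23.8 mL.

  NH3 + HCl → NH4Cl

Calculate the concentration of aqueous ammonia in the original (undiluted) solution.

3.20 mol/L

n(HCl) = 0.0238 × 0.0682 = 1.62 × 10^-3 mol
n(NH3) in the aliquot = 1.62 × 10^-3 mol (1:1 ratio)
[NH3]_dilute = 1.62 × 10^-3 / 0.0500 = 0.0325 mol/L
Dilution factor = 500.0 / 5.08 = 98.43
[NH3]_stock = 0.0325 × 98.43 = 3.20 mol/L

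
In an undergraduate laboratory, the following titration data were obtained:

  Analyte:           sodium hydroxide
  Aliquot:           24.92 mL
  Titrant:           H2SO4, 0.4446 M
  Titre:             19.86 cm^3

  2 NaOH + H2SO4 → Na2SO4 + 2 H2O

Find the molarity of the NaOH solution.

0.7086 M

n(H2SO4) = 0.01986 L × 0.4446 mol/L = 8.830 × 10^-3 mol
From the 2:1 mole ratio, n(NaOH) = 2/1 × 8.830 × 10^-3 = 0.01766 mol
[NaOH] = 0.01766 mol / 0.02492 L = 0.7086 mol/L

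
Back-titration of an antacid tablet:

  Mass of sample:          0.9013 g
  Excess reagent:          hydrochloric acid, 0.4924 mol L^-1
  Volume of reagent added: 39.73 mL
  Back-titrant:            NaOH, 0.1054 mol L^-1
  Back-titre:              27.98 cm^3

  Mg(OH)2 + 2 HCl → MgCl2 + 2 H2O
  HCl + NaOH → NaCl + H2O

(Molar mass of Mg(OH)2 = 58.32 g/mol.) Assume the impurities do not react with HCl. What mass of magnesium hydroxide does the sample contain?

0.4845 g

n(HCl) added = 0.03973 × 0.4924 = 0.01956 mol
n(NaOH) used in back-titration = 0.02798 × 0.1054 = 2.949 × 10^-3 mol
n(HCl) left over = 2.949 × 10^-3 mol (1:1 ratio)
n(HCl) consumed by analyte = 0.01956 − 2.949 × 10^-3 = 0.01661 mol
From the 1:2 ratio, n(Mg(OH)2) = 1/2 × 0.01661 = 8.307 × 10^-3 mol
mass of Mg(OH)2 = 8.307 × 10^-3 × 58.32 = 0.4845 g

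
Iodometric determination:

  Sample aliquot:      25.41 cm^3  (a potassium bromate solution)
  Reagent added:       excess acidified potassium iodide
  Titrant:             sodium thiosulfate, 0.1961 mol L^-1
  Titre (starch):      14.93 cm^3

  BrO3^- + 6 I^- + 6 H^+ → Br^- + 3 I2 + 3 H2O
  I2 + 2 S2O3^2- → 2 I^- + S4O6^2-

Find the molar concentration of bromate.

n(S2O3^2-) = 0.01493 × 0.1961 = 2.928 × 10^-3 mol
n(I2) = n(S2O3^2-)/2 = 1.464 × 10^-3 mol
From the 1:3 ratio, n(BrO3^-) in the aliquot = 1/3 × 1.464 × 10^-3 = 4.880 × 10^-4 mol
[BrO3^-] = 4.880 × 10^-4 / 0.02541 = 0.01920 mol/L

0.01920 mol/L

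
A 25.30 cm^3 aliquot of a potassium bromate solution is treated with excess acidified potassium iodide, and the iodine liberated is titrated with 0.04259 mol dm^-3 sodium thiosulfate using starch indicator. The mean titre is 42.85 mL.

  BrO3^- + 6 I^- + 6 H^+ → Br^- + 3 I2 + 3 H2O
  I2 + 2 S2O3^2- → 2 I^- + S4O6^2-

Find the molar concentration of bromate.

0.01202 mol/L

n(S2O3^2-) = 0.04285 × 0.04259 = 1.825 × 10^-3 mol
n(I2) = n(S2O3^2-)/2 = 9.125 × 10^-4 mol
From the 1:3 ratio, n(BrO3^-) in the aliquot = 1/3 × 9.125 × 10^-4 = 3.042 × 10^-4 mol
[BrO3^-] = 3.042 × 10^-4 / 0.02530 = 0.01202 mol/L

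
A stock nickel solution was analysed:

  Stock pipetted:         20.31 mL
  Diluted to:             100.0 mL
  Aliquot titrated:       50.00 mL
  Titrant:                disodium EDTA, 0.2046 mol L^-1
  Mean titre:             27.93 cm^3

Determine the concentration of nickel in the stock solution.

0.5627 mol/L

Ni^2+ + EDTA^4- → [Ni(EDTA)]^2-
n(EDTA) = 0.02793 × 0.2046 = 5.714 × 10^-3 mol
n(Ni2+) in the aliquot = 5.714 × 10^-3 mol (1:1 ratio)
[Ni2+]_dilute = 5.714 × 10^-3 / 0.05000 = 0.1143 mol/L
Dilution factor = 100.0 / 20.31 = 4.924
[Ni2+]_stock = 0.1143 × 4.924 = 0.5627 mol/L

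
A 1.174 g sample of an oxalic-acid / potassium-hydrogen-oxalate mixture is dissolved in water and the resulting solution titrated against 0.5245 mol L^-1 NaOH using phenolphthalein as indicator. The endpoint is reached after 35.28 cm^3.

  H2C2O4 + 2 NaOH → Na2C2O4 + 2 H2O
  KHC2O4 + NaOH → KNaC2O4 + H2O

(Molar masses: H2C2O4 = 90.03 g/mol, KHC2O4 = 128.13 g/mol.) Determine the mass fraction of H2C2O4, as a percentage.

55.22 %

n(NaOH) = 0.03528 × 0.5245 = 0.01850 mol
Let x = n(H2C2O4), y = n(KHC2O4).
Titrant: 2x + 1y = 0.01850;  mass: 90.03x + 128.13y = 1.174
Solving, x = 7.201 × 10^-3 mol, y = 4.103 × 10^-3 mol
mass of H2C2O4 = 7.201 × 10^-3 × 90.03 = 0.6483 g
% H2C2O4 = 0.6483 / 1.174 × 100 = 55.22 %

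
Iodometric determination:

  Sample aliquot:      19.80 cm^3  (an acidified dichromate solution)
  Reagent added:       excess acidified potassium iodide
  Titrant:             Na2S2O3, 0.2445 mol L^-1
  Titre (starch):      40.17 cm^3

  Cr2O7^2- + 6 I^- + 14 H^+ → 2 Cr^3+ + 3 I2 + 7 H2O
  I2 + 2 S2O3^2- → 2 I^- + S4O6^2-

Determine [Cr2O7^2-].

0.08267 mol/L

n(S2O3^2-) = 0.04017 × 0.2445 = 9.822 × 10^-3 mol
n(I2) = n(S2O3^2-)/2 = 4.911 × 10^-3 mol
From the 1:3 ratio, n(Cr2O7^2-) in the aliquot = 1/3 × 4.911 × 10^-3 = 1.637 × 10^-3 mol
[Cr2O7^2-] = 1.637 × 10^-3 / 0.01980 = 0.08267 mol/L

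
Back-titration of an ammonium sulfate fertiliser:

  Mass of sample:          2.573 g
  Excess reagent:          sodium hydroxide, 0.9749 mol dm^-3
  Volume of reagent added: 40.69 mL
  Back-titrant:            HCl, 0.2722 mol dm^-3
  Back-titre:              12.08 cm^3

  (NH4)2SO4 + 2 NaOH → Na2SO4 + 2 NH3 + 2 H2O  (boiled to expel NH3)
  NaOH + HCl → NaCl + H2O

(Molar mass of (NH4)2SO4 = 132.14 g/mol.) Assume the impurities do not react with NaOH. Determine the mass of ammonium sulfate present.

2.404 g

n(NaOH) added = 0.04069 × 0.9749 = 0.03967 mol
n(HCl) used in back-titration = 0.01208 × 0.2722 = 3.288 × 10^-3 mol
n(NaOH) left over = 3.288 × 10^-3 mol (1:1 ratio)
n(NaOH) consumed by analyte = 0.03967 − 3.288 × 10^-3 = 0.03638 mol
From the 1:2 ratio, n((NH4)2SO4) = 1/2 × 0.03638 = 0.01819 mol
mass of (NH4)2SO4 = 0.01819 × 132.14 = 2.404 g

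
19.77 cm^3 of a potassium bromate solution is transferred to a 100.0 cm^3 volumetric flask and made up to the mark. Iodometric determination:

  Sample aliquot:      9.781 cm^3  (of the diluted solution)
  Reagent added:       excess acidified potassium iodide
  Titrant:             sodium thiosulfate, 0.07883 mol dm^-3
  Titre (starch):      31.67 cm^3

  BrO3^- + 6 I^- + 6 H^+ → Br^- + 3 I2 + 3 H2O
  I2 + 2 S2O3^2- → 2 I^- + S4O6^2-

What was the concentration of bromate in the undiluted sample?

n(S2O3^2-) = 0.03167 × 0.07883 = 2.497 × 10^-3 mol
n(I2) = n(S2O3^2-)/2 = 1.248 × 10^-3 mol
From the 1:3 ratio, n(BrO3^-) in the aliquot = 1/3 × 1.248 × 10^-3 = 4.161 × 10^-4 mol
[BrO3^-]_dilute = 4.161 × 10^-4 / 0.009781 = 0.04254 mol/L
[BrO3^-]_original = 0.04254 × 100.0/19.77 = 0.2152 mol/L

0.2152 mol/L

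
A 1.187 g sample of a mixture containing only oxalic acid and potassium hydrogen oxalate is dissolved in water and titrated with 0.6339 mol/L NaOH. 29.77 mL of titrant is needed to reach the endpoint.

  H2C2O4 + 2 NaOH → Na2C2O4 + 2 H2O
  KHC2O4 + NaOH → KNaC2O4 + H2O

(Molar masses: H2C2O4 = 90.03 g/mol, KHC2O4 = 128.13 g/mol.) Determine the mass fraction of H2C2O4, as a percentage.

56.17 %

n(NaOH) = 0.02977 × 0.6339 = 0.01887 mol
Let x = n(H2C2O4), y = n(KHC2O4).
Titrant: 2x + 1y = 0.01887;  mass: 90.03x + 128.13y = 1.187
Solving, x = 7.405 × 10^-3 mol, y = 4.061 × 10^-3 mol
mass of H2C2O4 = 7.405 × 10^-3 × 90.03 = 0.6667 g
% H2C2O4 = 0.6667 / 1.187 × 100 = 56.17 %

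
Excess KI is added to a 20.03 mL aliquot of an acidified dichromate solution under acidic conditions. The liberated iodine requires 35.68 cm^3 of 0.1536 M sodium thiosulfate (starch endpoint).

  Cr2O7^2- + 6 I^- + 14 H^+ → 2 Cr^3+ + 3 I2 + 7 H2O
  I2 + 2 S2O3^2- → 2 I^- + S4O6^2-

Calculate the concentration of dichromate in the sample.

n(S2O3^2-) = 0.03568 × 0.1536 = 5.480 × 10^-3 mol
n(I2) = n(S2O3^2-)/2 = 2.740 × 10^-3 mol
From the 1:3 ratio, n(Cr2O7^2-) in the aliquot = 1/3 × 2.740 × 10^-3 = 9.134 × 10^-4 mol
[Cr2O7^2-] = 9.134 × 10^-4 / 0.02003 = 0.04560 mol/L

0.04560 M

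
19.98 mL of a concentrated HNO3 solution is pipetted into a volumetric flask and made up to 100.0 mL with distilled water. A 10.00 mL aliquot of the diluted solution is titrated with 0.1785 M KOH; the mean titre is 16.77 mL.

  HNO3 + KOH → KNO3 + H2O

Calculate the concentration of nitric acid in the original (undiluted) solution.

n(KOH) = 0.01677 × 0.1785 = 2.993 × 10^-3 mol
n(HNO3) in the aliquot = 2.993 × 10^-3 mol (1:1 ratio)
[HNO3]_dilute = 2.993 × 10^-3 / 0.01000 = 0.2993 mol/L
Dilution factor = 100.0 / 19.98 = 5.005
[HNO3]_stock = 0.2993 × 5.005 = 1.498 mol/L

1.498 M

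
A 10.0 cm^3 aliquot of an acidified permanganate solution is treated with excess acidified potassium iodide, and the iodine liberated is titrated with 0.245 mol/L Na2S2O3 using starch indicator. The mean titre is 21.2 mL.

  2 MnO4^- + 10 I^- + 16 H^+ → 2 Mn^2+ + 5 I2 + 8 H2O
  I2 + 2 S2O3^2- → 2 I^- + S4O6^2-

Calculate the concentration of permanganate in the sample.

n(S2O3^2-) = 0.0212 × 0.245 = 5.19 × 10^-3 mol
n(I2) = n(S2O3^2-)/2 = 2.60 × 10^-3 mol
From the 2:5 ratio, n(MnO4^-) in the aliquot = 2/5 × 2.60 × 10^-3 = 1.04 × 10^-3 mol
[MnO4^-] = 1.04 × 10^-3 / 0.0100 = 0.104 mol/L

0.104 mol/L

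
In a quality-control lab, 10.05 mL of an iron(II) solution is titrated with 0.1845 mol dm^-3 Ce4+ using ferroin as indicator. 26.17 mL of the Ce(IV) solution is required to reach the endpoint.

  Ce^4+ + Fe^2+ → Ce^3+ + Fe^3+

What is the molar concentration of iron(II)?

0.4804 mol/L

n(Ce4+) = 0.02617 L × 0.1845 mol/L = 4.828 × 10^-3 mol
n(Fe2+) = 4.828 × 10^-3 mol (1:1 mole ratio)
[Fe2+] = 4.828 × 10^-3 mol / 0.01005 L = 0.4804 mol/L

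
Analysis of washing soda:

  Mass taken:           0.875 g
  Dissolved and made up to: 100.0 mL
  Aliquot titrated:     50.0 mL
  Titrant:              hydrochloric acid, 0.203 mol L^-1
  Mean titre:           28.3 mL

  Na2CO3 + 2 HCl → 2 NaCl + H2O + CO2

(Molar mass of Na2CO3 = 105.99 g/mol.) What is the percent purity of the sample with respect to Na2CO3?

n(HCl) per titration = 0.0283 × 0.203 = 5.74 × 10^-3 mol
From the 1:2 ratio, n(Na2CO3) in each aliquot = 1/2 × 5.74 × 10^-3 = 2.87 × 10^-3 mol
n(Na2CO3) in the whole flask = 2.87 × 10^-3 × 100.0/50.0 = 5.74 × 10^-3 mol
mass of Na2CO3 = 5.74 × 10^-3 × 105.99 = 0.609 g
% Na2CO3 = 0.609 / 0.875 × 100 = 69.6 %

69.6 %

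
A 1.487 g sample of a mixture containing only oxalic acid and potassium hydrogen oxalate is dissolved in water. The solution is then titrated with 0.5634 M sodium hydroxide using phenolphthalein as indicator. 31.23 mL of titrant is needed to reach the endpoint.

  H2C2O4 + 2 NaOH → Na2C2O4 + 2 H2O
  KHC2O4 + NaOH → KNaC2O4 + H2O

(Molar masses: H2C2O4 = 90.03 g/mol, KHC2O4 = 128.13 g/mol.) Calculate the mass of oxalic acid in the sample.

0.4156 g

n(NaOH) = 0.03123 × 0.5634 = 0.01759 mol
Let x = n(H2C2O4), y = n(KHC2O4).
Titrant: 2x + 1y = 0.01759;  mass: 90.03x + 128.13y = 1.487
Solving, x = 4.617 × 10^-3 mol, y = 8.361 × 10^-3 mol
mass of H2C2O4 = 4.617 × 10^-3 × 90.03 = 0.4156 g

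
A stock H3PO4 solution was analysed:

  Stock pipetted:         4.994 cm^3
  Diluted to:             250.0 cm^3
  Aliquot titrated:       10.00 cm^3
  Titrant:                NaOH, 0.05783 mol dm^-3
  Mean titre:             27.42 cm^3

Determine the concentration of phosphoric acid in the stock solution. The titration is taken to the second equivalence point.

3.969 mol/L

H3PO4 + 2 NaOH → Na2HPO4 + 2 H2O
n(NaOH) = 0.02742 × 0.05783 = 1.586 × 10^-3 mol
From the 1:2 ratio, n(H3PO4) in the aliquot = 1/2 × 1.586 × 10^-3 = 7.928 × 10^-4 mol
[H3PO4]_dilute = 7.928 × 10^-4 / 0.01000 = 0.07928 mol/L
Dilution factor = 250.0 / 4.994 = 50.06
[H3PO4]_stock = 0.07928 × 50.06 = 3.969 mol/L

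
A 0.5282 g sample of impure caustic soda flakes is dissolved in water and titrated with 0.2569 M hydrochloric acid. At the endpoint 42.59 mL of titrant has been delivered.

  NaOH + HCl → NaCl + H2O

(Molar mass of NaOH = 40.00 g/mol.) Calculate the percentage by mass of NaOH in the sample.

82.86 %

n(HCl) = 0.04259 L × 0.2569 mol/L = 0.01094 mol
n(NaOH) = 0.01094 mol (1:1 ratio)
mass of NaOH = 0.01094 × 40.00 g/mol = 0.4377 g
% NaOH = 0.4377 / 0.5282 × 100 = 82.86 %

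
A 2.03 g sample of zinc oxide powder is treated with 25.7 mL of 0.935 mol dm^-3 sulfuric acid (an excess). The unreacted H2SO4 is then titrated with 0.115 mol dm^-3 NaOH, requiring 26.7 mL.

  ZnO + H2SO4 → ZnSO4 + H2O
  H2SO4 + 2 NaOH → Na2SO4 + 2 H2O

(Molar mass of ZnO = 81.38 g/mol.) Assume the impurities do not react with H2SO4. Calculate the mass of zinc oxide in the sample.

n(H2SO4) added = 0.0257 × 0.935 = 0.0240 mol
n(NaOH) used in back-titration = 0.0267 × 0.115 = 3.07 × 10^-3 mol
From the 1:2 ratio, n(H2SO4) left over = 1/2 × 3.07 × 10^-3 = 1.54 × 10^-3 mol
n(H2SO4) consumed by analyte = 0.0240 − 1.54 × 10^-3 = 0.0225 mol
n(ZnO) = 0.0225 mol (1:1 ratio)
mass of ZnO = 0.0225 × 81.38 = 1.83 g

1.83 g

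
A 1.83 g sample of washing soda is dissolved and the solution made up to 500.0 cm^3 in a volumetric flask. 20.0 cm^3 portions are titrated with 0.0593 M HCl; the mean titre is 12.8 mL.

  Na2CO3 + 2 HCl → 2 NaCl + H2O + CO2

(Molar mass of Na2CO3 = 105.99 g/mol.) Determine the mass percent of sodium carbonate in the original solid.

n(HCl) per titration = 0.0128 × 0.0593 = 7.59 × 10^-4 mol
From the 1:2 ratio, n(Na2CO3) in each aliquot = 1/2 × 7.59 × 10^-4 = 3.80 × 10^-4 mol
n(Na2CO3) in the whole flask = 3.80 × 10^-4 × 500.0/20.0 = 9.49 × 10^-3 mol
mass of Na2CO3 = 9.49 × 10^-3 × 105.99 = 1.01 g
% Na2CO3 = 1.01 / 1.83 × 100 = 55.0 %

55.0 %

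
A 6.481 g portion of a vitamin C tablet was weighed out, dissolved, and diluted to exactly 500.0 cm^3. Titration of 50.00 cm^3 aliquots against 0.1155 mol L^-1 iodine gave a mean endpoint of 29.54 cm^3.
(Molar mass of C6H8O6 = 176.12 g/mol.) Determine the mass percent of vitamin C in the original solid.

C6H8O6 + I2 → C6H6O6 + 2 HI
n(I2) per titration = 0.02954 × 0.1155 = 3.412 × 10^-3 mol
n(C6H8O6) in each aliquot = 3.412 × 10^-3 mol (1:1 ratio)
n(C6H8O6) in the whole flask = 3.412 × 10^-3 × 500.0/50.00 = 0.03412 mol
mass of C6H8O6 = 0.03412 × 176.12 = 6.009 g
% C6H8O6 = 6.009 / 6.481 × 100 = 92.72 %

92.72 %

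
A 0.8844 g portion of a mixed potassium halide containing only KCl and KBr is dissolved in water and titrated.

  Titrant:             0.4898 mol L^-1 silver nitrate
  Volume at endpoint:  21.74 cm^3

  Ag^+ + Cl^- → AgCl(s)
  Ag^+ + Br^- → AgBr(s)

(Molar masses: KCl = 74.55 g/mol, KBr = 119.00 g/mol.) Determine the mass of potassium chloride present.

0.6419 g

n(AgNO3) = 0.02174 × 0.4898 = 0.01065 mol
Let x = n(KCl), y = n(KBr).
Titrant: 1x + 1y = 0.01065;  mass: 74.55x + 119.00y = 0.8844
Solving, x = 8.611 × 10^-3 mol, y = 2.038 × 10^-3 mol
mass of KCl = 8.611 × 10^-3 × 74.55 = 0.6419 g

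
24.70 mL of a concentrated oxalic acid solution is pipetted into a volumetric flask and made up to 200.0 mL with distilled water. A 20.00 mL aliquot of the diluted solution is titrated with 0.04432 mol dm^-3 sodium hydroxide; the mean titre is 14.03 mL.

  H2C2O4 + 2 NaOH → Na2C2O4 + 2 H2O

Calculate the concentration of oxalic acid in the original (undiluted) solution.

n(NaOH) = 0.01403 × 0.04432 = 6.218 × 10^-4 mol
From the 1:2 ratio, n(H2C2O4) in the aliquot = 1/2 × 6.218 × 10^-4 = 3.109 × 10^-4 mol
[H2C2O4]_dilute = 3.109 × 10^-4 / 0.02000 = 0.01555 mol/L
Dilution factor = 200.0 / 24.70 = 8.097
[H2C2O4]_stock = 0.01555 × 8.097 = 0.1259 mol/L

0.1259 mol/L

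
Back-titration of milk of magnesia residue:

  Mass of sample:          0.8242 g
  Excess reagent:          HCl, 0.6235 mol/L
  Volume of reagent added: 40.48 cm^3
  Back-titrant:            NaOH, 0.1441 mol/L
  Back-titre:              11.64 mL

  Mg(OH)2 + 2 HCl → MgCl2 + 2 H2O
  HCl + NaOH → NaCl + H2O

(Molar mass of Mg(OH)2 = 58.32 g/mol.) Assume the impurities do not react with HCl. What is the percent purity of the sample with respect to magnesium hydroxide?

83.36 %

n(HCl) added = 0.04048 × 0.6235 = 0.02524 mol
n(NaOH) used in back-titration = 0.01164 × 0.1441 = 1.677 × 10^-3 mol
n(HCl) left over = 1.677 × 10^-3 mol (1:1 ratio)
n(HCl) consumed by analyte = 0.02524 − 1.677 × 10^-3 = 0.02356 mol
From the 1:2 ratio, n(Mg(OH)2) = 1/2 × 0.02356 = 0.01178 mol
mass of Mg(OH)2 = 0.01178 × 58.32 = 0.6871 g
% Mg(OH)2 = 0.6871 / 0.8242 × 100 = 83.36 %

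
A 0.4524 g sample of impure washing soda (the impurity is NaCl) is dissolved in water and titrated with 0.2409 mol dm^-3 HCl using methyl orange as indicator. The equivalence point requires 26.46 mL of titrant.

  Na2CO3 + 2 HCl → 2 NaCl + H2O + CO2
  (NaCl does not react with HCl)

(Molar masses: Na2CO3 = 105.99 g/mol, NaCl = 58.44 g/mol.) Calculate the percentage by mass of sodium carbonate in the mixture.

74.67 %

n(HCl) = 0.02646 × 0.2409 = 6.374 × 10^-3 mol
Let x = n(Na2CO3), y = n(NaCl).
Titrant: 2x = 6.374 × 10^-3;  mass: 105.99x + 58.44y = 0.4524
Solving, x = 3.187 × 10^-3 mol, y = 1.961 × 10^-3 mol
mass of Na2CO3 = 3.187 × 10^-3 × 105.99 = 0.3378 g
% Na2CO3 = 0.3378 / 0.4524 × 100 = 74.67 %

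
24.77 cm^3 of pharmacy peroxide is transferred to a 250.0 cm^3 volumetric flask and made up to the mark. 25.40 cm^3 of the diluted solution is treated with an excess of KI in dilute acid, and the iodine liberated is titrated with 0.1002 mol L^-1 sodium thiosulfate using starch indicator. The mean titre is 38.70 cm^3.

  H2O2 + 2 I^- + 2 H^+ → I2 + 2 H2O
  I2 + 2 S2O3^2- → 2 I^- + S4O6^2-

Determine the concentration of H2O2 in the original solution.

n(S2O3^2-) = 0.03870 × 0.1002 = 3.878 × 10^-3 mol
n(I2) = n(S2O3^2-)/2 = 1.939 × 10^-3 mol
n(H2O2) in the aliquot = 1.939 × 10^-3 mol (1:1 ratio)
[H2O2]_dilute = 1.939 × 10^-3 / 0.02540 = 0.07633 mol/L
[H2O2]_original = 0.07633 × 250.0/24.77 = 0.7704 mol/L

0.7704 mol/L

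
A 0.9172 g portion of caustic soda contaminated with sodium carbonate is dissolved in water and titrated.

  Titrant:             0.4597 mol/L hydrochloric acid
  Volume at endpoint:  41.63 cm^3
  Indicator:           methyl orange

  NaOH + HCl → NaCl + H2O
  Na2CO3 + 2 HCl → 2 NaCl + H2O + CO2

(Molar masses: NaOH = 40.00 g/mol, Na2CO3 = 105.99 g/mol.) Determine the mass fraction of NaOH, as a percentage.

32.55 %

n(HCl) = 0.04163 × 0.4597 = 0.01914 mol
Let x = n(NaOH), y = n(Na2CO3).
Titrant: 1x + 2y = 0.01914;  mass: 40.00x + 105.99y = 0.9172
Solving, x = 7.463 × 10^-3 mol, y = 5.837 × 10^-3 mol
mass of NaOH = 7.463 × 10^-3 × 40.00 = 0.2985 g
% NaOH = 0.2985 / 0.9172 × 100 = 32.55 %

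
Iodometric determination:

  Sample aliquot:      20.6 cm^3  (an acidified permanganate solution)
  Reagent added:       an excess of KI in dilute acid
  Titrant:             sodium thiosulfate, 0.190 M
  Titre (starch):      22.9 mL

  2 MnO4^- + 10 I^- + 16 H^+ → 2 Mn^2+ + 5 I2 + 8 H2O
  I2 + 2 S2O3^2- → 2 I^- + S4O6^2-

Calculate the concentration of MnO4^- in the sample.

0.0422 M

n(S2O3^2-) = 0.0229 × 0.190 = 4.35 × 10^-3 mol
n(I2) = n(S2O3^2-)/2 = 2.18 × 10^-3 mol
From the 2:5 ratio, n(MnO4^-) in the aliquot = 2/5 × 2.18 × 10^-3 = 8.70 × 10^-4 mol
[MnO4^-] = 8.70 × 10^-4 / 0.0206 = 0.0422 mol/L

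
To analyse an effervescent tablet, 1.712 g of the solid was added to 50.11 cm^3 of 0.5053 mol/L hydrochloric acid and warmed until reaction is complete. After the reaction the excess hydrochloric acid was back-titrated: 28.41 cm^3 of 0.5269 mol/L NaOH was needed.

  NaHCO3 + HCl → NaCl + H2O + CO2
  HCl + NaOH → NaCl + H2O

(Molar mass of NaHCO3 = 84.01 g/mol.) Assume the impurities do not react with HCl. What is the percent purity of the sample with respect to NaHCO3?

n(HCl) added = 0.05011 × 0.5053 = 0.02532 mol
n(NaOH) used in back-titration = 0.02841 × 0.5269 = 0.01497 mol
n(HCl) left over = 0.01497 mol (1:1 ratio)
n(HCl) consumed by analyte = 0.02532 − 0.01497 = 0.01035 mol
n(NaHCO3) = 0.01035 mol (1:1 ratio)
mass of NaHCO3 = 0.01035 × 84.01 = 0.8696 g
% NaHCO3 = 0.8696 / 1.712 × 100 = 50.80 %

50.80 %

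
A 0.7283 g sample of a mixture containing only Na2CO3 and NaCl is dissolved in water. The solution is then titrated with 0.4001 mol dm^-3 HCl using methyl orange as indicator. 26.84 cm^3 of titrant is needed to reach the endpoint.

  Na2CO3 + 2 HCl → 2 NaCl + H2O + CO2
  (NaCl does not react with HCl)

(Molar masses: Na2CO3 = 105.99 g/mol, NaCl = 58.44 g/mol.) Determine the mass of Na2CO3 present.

n(HCl) = 0.02684 × 0.4001 = 0.01074 mol
Let x = n(Na2CO3), y = n(NaCl).
Titrant: 2x = 0.01074;  mass: 105.99x + 58.44y = 0.7283
Solving, x = 5.369 × 10^-3 mol, y = 2.724 × 10^-3 mol
mass of Na2CO3 = 5.369 × 10^-3 × 105.99 = 0.5691 g

0.5691 g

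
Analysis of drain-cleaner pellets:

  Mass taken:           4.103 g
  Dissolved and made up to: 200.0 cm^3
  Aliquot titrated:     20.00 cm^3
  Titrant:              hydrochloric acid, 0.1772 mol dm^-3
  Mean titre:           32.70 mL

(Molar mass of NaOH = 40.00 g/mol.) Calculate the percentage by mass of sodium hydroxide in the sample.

56.49 %

NaOH + HCl → NaCl + H2O
n(HCl) per titration = 0.03270 × 0.1772 = 5.794 × 10^-3 mol
n(NaOH) in each aliquot = 5.794 × 10^-3 mol (1:1 ratio)
n(NaOH) in the whole flask = 5.794 × 10^-3 × 200.0/20.00 = 0.05794 mol
mass of NaOH = 0.05794 × 40.00 = 2.318 g
% NaOH = 2.318 / 4.103 × 100 = 56.49 %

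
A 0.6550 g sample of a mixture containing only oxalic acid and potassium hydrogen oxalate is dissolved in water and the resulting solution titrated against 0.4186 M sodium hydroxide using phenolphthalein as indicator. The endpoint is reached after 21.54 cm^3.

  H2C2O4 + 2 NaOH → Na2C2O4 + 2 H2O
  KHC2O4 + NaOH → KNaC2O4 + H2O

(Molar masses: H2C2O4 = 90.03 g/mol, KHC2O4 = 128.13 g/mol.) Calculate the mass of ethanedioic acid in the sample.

n(NaOH) = 0.02154 × 0.4186 = 9.017 × 10^-3 mol
Let x = n(H2C2O4), y = n(KHC2O4).
Titrant: 2x + 1y = 9.017 × 10^-3;  mass: 90.03x + 128.13y = 0.6550
Solving, x = 3.010 × 10^-3 mol, y = 2.997 × 10^-3 mol
mass of H2C2O4 = 3.010 × 10^-3 × 90.03 = 0.2710 g

0.2710 g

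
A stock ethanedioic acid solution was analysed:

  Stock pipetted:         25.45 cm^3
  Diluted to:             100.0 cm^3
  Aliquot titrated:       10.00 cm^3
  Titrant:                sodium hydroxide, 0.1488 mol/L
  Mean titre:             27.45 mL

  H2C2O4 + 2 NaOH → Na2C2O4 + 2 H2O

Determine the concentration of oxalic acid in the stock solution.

0.8025 mol/L

n(NaOH) = 0.02745 × 0.1488 = 4.085 × 10^-3 mol
From the 1:2 ratio, n(H2C2O4) in the aliquot = 1/2 × 4.085 × 10^-3 = 2.042 × 10^-3 mol
[H2C2O4]_dilute = 2.042 × 10^-3 / 0.01000 = 0.2042 mol/L
Dilution factor = 100.0 / 25.45 = 3.929
[H2C2O4]_stock = 0.2042 × 3.929 = 0.8025 mol/L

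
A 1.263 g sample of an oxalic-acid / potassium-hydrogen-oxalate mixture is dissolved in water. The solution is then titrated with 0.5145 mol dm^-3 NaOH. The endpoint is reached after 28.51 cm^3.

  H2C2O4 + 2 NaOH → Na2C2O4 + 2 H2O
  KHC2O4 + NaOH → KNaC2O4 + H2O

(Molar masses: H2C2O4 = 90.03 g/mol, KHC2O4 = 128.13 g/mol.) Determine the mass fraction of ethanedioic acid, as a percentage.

26.44 %

n(NaOH) = 0.02851 × 0.5145 = 0.01467 mol
Let x = n(H2C2O4), y = n(KHC2O4).
Titrant: 2x + 1y = 0.01467;  mass: 90.03x + 128.13y = 1.263
Solving, x = 3.708 × 10^-3 mol, y = 7.251 × 10^-3 mol
mass of H2C2O4 = 3.708 × 10^-3 × 90.03 = 0.3339 g
% H2C2O4 = 0.3339 / 1.263 × 100 = 26.44 %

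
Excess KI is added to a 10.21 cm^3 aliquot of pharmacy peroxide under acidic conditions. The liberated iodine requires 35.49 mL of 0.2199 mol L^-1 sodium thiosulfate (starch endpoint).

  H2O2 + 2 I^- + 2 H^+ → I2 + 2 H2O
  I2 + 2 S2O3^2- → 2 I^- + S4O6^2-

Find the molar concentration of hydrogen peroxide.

n(S2O3^2-) = 0.03549 × 0.2199 = 7.804 × 10^-3 mol
n(I2) = n(S2O3^2-)/2 = 3.902 × 10^-3 mol
n(H2O2) in the aliquot = 3.902 × 10^-3 mol (1:1 ratio)
[H2O2] = 3.902 × 10^-3 / 0.01021 = 0.3822 mol/L

0.3822 mol/L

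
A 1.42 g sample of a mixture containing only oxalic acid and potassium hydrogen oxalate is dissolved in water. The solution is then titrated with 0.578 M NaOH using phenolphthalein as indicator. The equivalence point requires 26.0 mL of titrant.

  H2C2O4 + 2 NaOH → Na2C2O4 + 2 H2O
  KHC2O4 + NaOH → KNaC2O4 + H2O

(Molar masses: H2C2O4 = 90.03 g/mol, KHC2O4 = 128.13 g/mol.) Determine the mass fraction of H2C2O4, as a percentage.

19.3 %

n(NaOH) = 0.0260 × 0.578 = 0.0150 mol
Let x = n(H2C2O4), y = n(KHC2O4).
Titrant: 2x + 1y = 0.0150;  mass: 90.03x + 128.13y = 1.42
Solving, x = 3.04 × 10^-3 mol, y = 8.95 × 10^-3 mol
mass of H2C2O4 = 3.04 × 10^-3 × 90.03 = 0.274 g
% H2C2O4 = 0.274 / 1.42 × 100 = 19.3 %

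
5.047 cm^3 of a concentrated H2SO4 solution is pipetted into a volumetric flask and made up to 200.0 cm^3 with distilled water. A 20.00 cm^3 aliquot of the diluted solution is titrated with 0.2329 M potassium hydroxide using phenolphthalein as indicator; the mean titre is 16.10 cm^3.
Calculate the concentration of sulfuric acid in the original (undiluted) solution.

3.715 M

H2SO4 + 2 KOH → K2SO4 + 2 H2O
n(KOH) = 0.01610 × 0.2329 = 3.750 × 10^-3 mol
From the 1:2 ratio, n(H2SO4) in the aliquot = 1/2 × 3.750 × 10^-3 = 1.875 × 10^-3 mol
[H2SO4]_dilute = 1.875 × 10^-3 / 0.02000 = 0.09374 mol/L
Dilution factor = 200.0 / 5.047 = 39.63
[H2SO4]_stock = 0.09374 × 39.63 = 3.715 mol/L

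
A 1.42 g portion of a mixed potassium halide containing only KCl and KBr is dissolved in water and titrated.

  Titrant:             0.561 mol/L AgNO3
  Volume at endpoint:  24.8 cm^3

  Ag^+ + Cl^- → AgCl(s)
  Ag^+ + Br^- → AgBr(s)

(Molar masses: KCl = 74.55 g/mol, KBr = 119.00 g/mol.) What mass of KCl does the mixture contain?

n(AgNO3) = 0.0248 × 0.561 = 0.0139 mol
Let x = n(KCl), y = n(KBr).
Titrant: 1x + 1y = 0.0139;  mass: 74.55x + 119.00y = 1.42
Solving, x = 5.30 × 10^-3 mol, y = 8.61 × 10^-3 mol
mass of KCl = 5.30 × 10^-3 × 74.55 = 0.395 g

0.395 g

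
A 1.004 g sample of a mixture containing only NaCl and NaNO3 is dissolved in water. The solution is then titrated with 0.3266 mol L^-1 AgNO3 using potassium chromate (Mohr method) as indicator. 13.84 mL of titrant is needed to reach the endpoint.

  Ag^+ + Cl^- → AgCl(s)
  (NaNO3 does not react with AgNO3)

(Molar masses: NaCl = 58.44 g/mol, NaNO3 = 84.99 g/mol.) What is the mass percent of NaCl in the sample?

n(AgNO3) = 0.01384 × 0.3266 = 4.520 × 10^-3 mol
Let x = n(NaCl), y = n(NaNO3).
Titrant: 1x = 4.520 × 10^-3;  mass: 58.44x + 84.99y = 1.004
Solving, x = 4.520 × 10^-3 mol, y = 8.705 × 10^-3 mol
mass of NaCl = 4.520 × 10^-3 × 58.44 = 0.2642 g
% NaCl = 0.2642 / 1.004 × 100 = 26.31 %

26.31 %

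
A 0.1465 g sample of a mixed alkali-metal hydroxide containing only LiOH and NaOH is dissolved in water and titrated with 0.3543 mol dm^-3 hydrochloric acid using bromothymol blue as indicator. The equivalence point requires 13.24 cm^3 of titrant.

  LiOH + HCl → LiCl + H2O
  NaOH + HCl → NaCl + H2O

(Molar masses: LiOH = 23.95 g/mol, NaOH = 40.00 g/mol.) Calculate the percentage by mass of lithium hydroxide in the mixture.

n(HCl) = 0.01324 × 0.3543 = 4.691 × 10^-3 mol
Let x = n(LiOH), y = n(NaOH).
Titrant: 1x + 1y = 4.691 × 10^-3;  mass: 23.95x + 40.00y = 0.1465
Solving, x = 2.563 × 10^-3 mol, y = 2.128 × 10^-3 mol
mass of LiOH = 2.563 × 10^-3 × 23.95 = 0.06139 g
% LiOH = 0.06139 / 0.1465 × 100 = 41.90 %

41.90 %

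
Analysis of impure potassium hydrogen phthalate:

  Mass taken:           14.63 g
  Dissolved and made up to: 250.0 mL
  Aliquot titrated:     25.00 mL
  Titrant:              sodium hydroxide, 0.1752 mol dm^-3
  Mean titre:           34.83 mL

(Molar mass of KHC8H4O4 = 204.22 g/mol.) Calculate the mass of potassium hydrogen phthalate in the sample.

KHC8H4O4 + NaOH → KNaC8H4O4 + H2O
n(NaOH) per titration = 0.03483 × 0.1752 = 6.102 × 10^-3 mol
n(KHC8H4O4) in each aliquot = 6.102 × 10^-3 mol (1:1 ratio)
n(KHC8H4O4) in the whole flask = 6.102 × 10^-3 × 250.0/25.00 = 0.06102 mol
mass of KHC8H4O4 = 0.06102 × 204.22 = 12.46 g

12.46 g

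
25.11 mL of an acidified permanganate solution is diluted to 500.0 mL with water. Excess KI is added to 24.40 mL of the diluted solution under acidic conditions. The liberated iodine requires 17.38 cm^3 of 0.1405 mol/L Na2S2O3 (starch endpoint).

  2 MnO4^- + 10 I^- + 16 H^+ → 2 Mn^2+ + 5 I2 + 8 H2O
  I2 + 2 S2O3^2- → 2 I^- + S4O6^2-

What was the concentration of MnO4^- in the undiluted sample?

n(S2O3^2-) = 0.01738 × 0.1405 = 2.442 × 10^-3 mol
n(I2) = n(S2O3^2-)/2 = 1.221 × 10^-3 mol
From the 2:5 ratio, n(MnO4^-) in the aliquot = 2/5 × 1.221 × 10^-3 = 4.884 × 10^-4 mol
[MnO4^-]_dilute = 4.884 × 10^-4 / 0.02440 = 0.02002 mol/L
[MnO4^-]_original = 0.02002 × 500.0/25.11 = 0.3986 mol/L

0.3986 mol/L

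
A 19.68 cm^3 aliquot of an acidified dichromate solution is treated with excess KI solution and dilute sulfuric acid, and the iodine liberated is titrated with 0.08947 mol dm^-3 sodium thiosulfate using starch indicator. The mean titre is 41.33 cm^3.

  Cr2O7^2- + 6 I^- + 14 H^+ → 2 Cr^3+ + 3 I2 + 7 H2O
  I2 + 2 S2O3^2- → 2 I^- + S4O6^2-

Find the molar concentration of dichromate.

n(S2O3^2-) = 0.04133 × 0.08947 = 3.698 × 10^-3 mol
n(I2) = n(S2O3^2-)/2 = 1.849 × 10^-3 mol
From the 1:3 ratio, n(Cr2O7^2-) in the aliquot = 1/3 × 1.849 × 10^-3 = 6.163 × 10^-4 mol
[Cr2O7^2-] = 6.163 × 10^-4 / 0.01968 = 0.03132 mol/L

0.03132 mol/L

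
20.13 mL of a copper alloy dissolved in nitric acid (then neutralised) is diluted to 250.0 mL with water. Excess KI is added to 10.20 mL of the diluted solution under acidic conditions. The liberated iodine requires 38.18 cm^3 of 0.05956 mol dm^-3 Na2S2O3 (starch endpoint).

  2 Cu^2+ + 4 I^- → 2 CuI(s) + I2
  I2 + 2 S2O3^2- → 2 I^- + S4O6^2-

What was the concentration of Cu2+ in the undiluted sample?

n(S2O3^2-) = 0.03818 × 0.05956 = 2.274 × 10^-3 mol
n(I2) = n(S2O3^2-)/2 = 1.137 × 10^-3 mol
From the 2:1 ratio, n(Cu2+) in the aliquot = 2/1 × 1.137 × 10^-3 = 2.274 × 10^-3 mol
[Cu2+]_dilute = 2.274 × 10^-3 / 0.01020 = 0.2229 mol/L
[Cu2+]_original = 0.2229 × 250.0/20.13 = 2.769 mol/L

2.769 mol/L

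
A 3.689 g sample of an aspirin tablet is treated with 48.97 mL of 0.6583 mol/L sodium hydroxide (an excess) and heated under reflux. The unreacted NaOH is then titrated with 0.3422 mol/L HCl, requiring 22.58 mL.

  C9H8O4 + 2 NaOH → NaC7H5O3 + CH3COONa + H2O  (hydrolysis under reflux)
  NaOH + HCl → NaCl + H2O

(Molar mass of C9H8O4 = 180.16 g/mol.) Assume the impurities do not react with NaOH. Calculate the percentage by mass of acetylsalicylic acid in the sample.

n(NaOH) added = 0.04897 × 0.6583 = 0.03224 mol
n(HCl) used in back-titration = 0.02258 × 0.3422 = 7.727 × 10^-3 mol
n(NaOH) left over = 7.727 × 10^-3 mol (1:1 ratio)
n(NaOH) consumed by analyte = 0.03224 − 7.727 × 10^-3 = 0.02451 mol
From the 1:2 ratio, n(C9H8O4) = 1/2 × 0.02451 = 0.01226 mol
mass of C9H8O4 = 0.01226 × 180.16 = 2.208 g
% C9H8O4 = 2.208 / 3.689 × 100 = 59.85 %

59.85 %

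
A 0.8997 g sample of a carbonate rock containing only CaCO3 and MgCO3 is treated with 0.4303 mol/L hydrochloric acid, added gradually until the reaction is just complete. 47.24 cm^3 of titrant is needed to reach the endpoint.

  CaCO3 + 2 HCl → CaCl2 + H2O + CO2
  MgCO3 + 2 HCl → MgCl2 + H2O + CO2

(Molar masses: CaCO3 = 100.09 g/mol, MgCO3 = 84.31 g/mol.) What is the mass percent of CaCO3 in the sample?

30.17 %

n(HCl) = 0.04724 × 0.4303 = 0.02033 mol
Let x = n(CaCO3), y = n(MgCO3).
Titrant: 2x + 2y = 0.02033;  mass: 100.09x + 84.31y = 0.8997
Solving, x = 2.712 × 10^-3 mol, y = 7.451 × 10^-3 mol
mass of CaCO3 = 2.712 × 10^-3 × 100.09 = 0.2715 g
% CaCO3 = 0.2715 / 0.8997 × 100 = 30.17 %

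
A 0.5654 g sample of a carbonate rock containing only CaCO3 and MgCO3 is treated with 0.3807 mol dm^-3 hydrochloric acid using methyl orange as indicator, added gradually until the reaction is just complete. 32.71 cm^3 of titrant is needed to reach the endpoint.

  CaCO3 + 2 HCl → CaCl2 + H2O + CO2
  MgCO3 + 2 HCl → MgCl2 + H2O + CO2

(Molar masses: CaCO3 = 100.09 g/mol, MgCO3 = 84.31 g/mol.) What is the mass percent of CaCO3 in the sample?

45.39 %

n(HCl) = 0.03271 × 0.3807 = 0.01245 mol
Let x = n(CaCO3), y = n(MgCO3).
Titrant: 2x + 2y = 0.01245;  mass: 100.09x + 84.31y = 0.5654
Solving, x = 2.564 × 10^-3 mol, y = 3.663 × 10^-3 mol
mass of CaCO3 = 2.564 × 10^-3 × 100.09 = 0.2566 g
% CaCO3 = 0.2566 / 0.5654 × 100 = 45.39 %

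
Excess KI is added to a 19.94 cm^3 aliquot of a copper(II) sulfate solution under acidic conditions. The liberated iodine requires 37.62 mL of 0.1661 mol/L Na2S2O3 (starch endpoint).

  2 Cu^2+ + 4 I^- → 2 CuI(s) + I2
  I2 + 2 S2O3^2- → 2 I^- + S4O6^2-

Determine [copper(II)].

0.3134 mol/L

n(S2O3^2-) = 0.03762 × 0.1661 = 6.249 × 10^-3 mol
n(I2) = n(S2O3^2-)/2 = 3.124 × 10^-3 mol
From the 2:1 ratio, n(Cu2+) in the aliquot = 2/1 × 3.124 × 10^-3 = 6.249 × 10^-3 mol
[Cu2+] = 6.249 × 10^-3 / 0.01994 = 0.3134 mol/L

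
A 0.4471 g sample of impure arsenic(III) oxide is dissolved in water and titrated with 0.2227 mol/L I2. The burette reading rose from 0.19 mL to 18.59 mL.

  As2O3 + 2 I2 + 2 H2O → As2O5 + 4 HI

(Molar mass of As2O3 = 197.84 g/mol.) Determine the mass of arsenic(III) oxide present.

0.4053 g

n(I2) = 0.01840 L × 0.2227 mol/L = 4.098 × 10^-3 mol
From the 1:2 ratio, n(As2O3) = 1/2 × 4.098 × 10^-3 = 2.049 × 10^-3 mol
mass of As2O3 = 2.049 × 10^-3 × 197.84 g/mol = 0.4053 g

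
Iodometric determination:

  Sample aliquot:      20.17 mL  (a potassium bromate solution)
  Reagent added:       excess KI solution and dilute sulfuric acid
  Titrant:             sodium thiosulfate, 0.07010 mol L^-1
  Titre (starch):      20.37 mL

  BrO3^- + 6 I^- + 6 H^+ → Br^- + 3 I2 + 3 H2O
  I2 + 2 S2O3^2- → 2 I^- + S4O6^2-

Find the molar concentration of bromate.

n(S2O3^2-) = 0.02037 × 0.07010 = 1.428 × 10^-3 mol
n(I2) = n(S2O3^2-)/2 = 7.140 × 10^-4 mol
From the 1:3 ratio, n(BrO3^-) in the aliquot = 1/3 × 7.140 × 10^-4 = 2.380 × 10^-4 mol
[BrO3^-] = 2.380 × 10^-4 / 0.02017 = 0.01180 mol/L

0.01180 mol/L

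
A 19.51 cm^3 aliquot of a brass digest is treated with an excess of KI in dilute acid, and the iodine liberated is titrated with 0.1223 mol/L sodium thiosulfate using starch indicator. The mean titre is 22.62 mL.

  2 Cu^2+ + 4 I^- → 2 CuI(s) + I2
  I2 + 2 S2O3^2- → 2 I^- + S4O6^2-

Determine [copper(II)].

n(S2O3^2-) = 0.02262 × 0.1223 = 2.766 × 10^-3 mol
n(I2) = n(S2O3^2-)/2 = 1.383 × 10^-3 mol
From the 2:1 ratio, n(Cu2+) in the aliquot = 2/1 × 1.383 × 10^-3 = 2.766 × 10^-3 mol
[Cu2+] = 2.766 × 10^-3 / 0.01951 = 0.1418 mol/L

0.1418 mol/L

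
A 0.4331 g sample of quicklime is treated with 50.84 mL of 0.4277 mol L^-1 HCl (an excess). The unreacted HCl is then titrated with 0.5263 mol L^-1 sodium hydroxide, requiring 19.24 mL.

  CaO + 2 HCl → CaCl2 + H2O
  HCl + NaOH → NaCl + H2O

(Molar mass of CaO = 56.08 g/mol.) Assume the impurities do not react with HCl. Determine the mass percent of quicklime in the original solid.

n(HCl) added = 0.05084 × 0.4277 = 0.02174 mol
n(NaOH) used in back-titration = 0.01924 × 0.5263 = 0.01013 mol
n(HCl) left over = 0.01013 mol (1:1 ratio)
n(HCl) consumed by analyte = 0.02174 − 0.01013 = 0.01162 mol
From the 1:2 ratio, n(CaO) = 1/2 × 0.01162 = 5.809 × 10^-3 mol
mass of CaO = 5.809 × 10^-3 × 56.08 = 0.3258 g
% CaO = 0.3258 / 0.4331 × 100 = 75.22 %

75.22 %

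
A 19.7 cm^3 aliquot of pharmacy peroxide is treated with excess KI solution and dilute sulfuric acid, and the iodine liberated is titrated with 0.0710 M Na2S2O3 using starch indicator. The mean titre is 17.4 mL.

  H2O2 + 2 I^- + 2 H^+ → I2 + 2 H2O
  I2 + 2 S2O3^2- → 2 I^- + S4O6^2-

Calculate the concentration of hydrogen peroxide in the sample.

n(S2O3^2-) = 0.0174 × 0.0710 = 1.24 × 10^-3 mol
n(I2) = n(S2O3^2-)/2 = 6.18 × 10^-4 mol
n(H2O2) in the aliquot = 6.18 × 10^-4 mol (1:1 ratio)
[H2O2] = 6.18 × 10^-4 / 0.0197 = 0.0314 mol/L

0.0314 M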